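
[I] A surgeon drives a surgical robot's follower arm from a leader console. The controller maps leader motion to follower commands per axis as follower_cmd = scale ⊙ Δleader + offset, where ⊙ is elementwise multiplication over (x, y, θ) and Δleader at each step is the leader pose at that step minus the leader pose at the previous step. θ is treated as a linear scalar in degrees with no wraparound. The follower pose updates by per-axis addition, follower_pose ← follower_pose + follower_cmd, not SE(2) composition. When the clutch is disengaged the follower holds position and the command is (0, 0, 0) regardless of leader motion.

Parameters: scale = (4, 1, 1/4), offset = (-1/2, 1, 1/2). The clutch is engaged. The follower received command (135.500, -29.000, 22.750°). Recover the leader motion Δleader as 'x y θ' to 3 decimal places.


34.000 -30.000 89.000

axis x: (135.500 − -1/2) / (4) = 34.000
axis y: (-29.000 − 1) / (1) = -30.000
axis θ: (22.750 − 1/2) / (1/4) = 89.000


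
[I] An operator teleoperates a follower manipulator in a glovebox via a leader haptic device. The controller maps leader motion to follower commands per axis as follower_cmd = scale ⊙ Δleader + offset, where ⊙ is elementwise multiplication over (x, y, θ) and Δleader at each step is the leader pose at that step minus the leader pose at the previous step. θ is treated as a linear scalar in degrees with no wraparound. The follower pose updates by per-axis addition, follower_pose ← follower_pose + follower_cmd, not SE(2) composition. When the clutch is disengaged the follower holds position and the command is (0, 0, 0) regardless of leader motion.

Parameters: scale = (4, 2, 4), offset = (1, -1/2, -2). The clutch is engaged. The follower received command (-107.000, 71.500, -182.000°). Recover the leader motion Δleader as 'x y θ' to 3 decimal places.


-27.000 36.000 -45.000

axis x: (-107.000 − 1) / (4) = -27.000
axis y: (71.500 − -1/2) / (2) = 36.000
axis θ: (-182.000 − -2) / (4) = -45.000


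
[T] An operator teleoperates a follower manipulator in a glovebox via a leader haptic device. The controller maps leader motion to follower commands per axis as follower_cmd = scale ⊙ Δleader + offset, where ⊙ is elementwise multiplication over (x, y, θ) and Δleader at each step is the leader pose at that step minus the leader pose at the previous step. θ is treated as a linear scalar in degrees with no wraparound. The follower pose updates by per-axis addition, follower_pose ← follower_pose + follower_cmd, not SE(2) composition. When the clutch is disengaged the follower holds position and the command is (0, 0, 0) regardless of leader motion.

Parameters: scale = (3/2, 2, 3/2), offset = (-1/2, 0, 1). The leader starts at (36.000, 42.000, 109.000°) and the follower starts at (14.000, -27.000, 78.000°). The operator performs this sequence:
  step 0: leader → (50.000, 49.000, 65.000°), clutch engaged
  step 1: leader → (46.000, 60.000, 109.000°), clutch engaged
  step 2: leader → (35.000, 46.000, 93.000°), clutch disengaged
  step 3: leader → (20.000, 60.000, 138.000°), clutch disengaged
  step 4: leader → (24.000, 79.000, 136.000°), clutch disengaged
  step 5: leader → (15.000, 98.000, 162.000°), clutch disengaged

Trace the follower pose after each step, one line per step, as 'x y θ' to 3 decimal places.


34.500 -13.000 13.000
28.000 9.000 80.000
28.000 9.000 80.000
28.000 9.000 80.000
28.000 9.000 80.000
28.000 9.000 80.000

step 0: Δleader=(14.000, 7.000, -44.000°), engaged; cmd=(20.500, 14.000, -65.000°) → follower=(34.500, -13.000, 13.000°)
step 1: Δleader=(-4.000, 11.000, 44.000°), engaged; cmd=(-6.500, 22.000, 67.000°) → follower=(28.000, 9.000, 80.000°)
step 2: Δleader=(-11.000, -14.000, -16.000°), disengaged; cmd=(0,0,0) → follower holds at (28.000, 9.000, 80.000°)
step 3: Δleader=(-15.000, 14.000, 45.000°), disengaged; cmd=(0,0,0) → follower holds at (28.000, 9.000, 80.000°)
step 4: Δleader=(4.000, 19.000, -2.000°), disengaged; cmd=(0,0,0) → follower holds at (28.000, 9.000, 80.000°)
step 5: Δleader=(-9.000, 19.000, 26.000°), disengaged; cmd=(0,0,0) → follower holds at (28.000, 9.000, 80.000°)


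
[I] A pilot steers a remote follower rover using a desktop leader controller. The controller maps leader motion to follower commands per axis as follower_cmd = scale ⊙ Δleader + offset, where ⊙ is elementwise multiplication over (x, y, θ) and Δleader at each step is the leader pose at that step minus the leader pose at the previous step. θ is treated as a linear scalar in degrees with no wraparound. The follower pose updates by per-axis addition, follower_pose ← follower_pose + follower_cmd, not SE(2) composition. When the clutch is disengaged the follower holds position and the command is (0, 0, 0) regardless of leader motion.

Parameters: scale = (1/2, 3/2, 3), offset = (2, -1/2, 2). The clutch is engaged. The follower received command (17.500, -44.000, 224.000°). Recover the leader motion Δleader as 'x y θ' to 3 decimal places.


31.000 -29.000 74.000

axis x: (17.500 − 2) / (1/2) = 31.000
axis y: (-44.000 − -1/2) / (3/2) = -29.000
axis θ: (224.000 − 2) / (3) = 74.000


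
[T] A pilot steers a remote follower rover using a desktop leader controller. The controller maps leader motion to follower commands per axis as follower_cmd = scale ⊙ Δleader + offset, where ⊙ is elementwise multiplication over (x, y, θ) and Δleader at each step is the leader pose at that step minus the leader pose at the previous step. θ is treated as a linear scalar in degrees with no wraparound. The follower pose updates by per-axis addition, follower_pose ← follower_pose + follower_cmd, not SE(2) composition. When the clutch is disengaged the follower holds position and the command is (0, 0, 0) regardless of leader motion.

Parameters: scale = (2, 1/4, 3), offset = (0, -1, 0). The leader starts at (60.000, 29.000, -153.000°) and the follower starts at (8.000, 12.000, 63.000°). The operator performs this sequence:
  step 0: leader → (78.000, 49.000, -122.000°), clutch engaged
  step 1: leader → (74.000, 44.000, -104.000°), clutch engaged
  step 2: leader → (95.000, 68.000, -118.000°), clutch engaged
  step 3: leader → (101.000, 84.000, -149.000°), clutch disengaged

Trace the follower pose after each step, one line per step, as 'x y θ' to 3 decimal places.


step 0: Δleader=(18.000, 20.000, 31.000°), engaged; cmd=(36.000, 4.000, 93.000°) → follower=(44.000, 16.000, 156.000°)
step 1: Δleader=(-4.000, -5.000, 18.000°), engaged; cmd=(-8.000, -2.250, 54.000°) → follower=(36.000, 13.750, 210.000°)
step 2: Δleader=(21.000, 24.000, -14.000°), engaged; cmd=(42.000, 5.000, -42.000°) → follower=(78.000, 18.750, 168.000°)
step 3: Δleader=(6.000, 16.000, -31.000°), disengaged; cmd=(0,0,0) → follower holds at (78.000, 18.750, 168.000°)

44.000 16.000 156.000
36.000 13.750 210.000
78.000 18.750 168.000
78.000 18.750 168.000


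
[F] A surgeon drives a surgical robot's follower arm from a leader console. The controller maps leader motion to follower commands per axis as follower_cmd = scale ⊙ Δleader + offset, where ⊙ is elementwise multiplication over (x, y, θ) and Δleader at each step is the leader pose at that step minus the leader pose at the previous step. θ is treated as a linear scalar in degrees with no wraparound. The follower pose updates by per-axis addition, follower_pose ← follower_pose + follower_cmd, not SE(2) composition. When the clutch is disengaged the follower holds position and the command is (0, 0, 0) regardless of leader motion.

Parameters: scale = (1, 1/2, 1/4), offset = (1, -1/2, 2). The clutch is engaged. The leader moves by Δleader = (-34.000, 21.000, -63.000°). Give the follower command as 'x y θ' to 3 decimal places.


-33.000 10.000 -13.750

axis x: 1·-34.000 + 1 = -33.000
axis y: 1/2·21.000 + -1/2 = 10.000
axis θ: 1/4·-63.000 + 2 = -13.750


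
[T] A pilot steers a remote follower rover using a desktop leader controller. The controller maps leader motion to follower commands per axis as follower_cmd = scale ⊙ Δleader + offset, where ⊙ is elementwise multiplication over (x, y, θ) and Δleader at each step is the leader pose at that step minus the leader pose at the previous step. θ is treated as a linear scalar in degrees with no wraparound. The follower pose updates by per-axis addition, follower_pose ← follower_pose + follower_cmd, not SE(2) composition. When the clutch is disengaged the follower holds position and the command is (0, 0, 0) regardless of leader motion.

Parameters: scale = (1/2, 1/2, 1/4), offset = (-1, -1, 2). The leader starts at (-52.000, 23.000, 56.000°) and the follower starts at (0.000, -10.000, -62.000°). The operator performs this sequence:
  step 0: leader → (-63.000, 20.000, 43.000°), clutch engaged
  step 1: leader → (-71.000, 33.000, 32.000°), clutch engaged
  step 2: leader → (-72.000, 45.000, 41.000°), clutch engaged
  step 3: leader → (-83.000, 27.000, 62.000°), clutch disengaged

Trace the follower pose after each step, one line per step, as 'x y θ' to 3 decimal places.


step 0: Δleader=(-11.000, -3.000, -13.000°), engaged; cmd=(-6.500, -2.500, -1.250°) → follower=(-6.500, -12.500, -63.250°)
step 1: Δleader=(-8.000, 13.000, -11.000°), engaged; cmd=(-5.000, 5.500, -0.750°) → follower=(-11.500, -7.000, -64.000°)
step 2: Δleader=(-1.000, 12.000, 9.000°), engaged; cmd=(-1.500, 5.000, 4.250°) → follower=(-13.000, -2.000, -59.750°)
step 3: Δleader=(-11.000, -18.000, 21.000°), disengaged; cmd=(0,0,0) → follower holds at (-13.000, -2.000, -59.750°)

-6.500 -12.500 -63.250
-11.500 -7.000 -64.000
-13.000 -2.000 -59.750
-13.000 -2.000 -59.750


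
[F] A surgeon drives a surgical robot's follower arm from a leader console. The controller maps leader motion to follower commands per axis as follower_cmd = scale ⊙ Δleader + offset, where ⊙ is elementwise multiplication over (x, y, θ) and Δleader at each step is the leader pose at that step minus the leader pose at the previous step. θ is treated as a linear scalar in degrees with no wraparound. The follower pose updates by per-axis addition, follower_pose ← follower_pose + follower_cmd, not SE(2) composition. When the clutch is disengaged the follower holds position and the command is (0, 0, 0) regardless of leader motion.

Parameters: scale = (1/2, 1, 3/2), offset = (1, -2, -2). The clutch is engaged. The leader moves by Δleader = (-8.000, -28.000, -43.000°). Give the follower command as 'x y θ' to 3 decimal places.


-3.000 -30.000 -66.500

axis x: 1/2·-8.000 + 1 = -3.000
axis y: 1·-28.000 + -2 = -30.000
axis θ: 3/2·-43.000 + -2 = -66.500


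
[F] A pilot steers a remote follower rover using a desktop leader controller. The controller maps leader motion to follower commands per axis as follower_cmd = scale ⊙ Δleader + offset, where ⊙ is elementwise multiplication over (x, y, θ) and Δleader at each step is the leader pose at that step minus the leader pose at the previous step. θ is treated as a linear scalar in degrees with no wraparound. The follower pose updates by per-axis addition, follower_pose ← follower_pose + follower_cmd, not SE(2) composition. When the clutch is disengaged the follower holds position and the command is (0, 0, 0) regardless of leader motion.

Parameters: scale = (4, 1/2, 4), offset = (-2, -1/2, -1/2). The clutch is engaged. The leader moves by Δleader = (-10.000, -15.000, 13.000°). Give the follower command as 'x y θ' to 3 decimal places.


-42.000 -8.000 51.500

axis x: 4·-10.000 + -2 = -42.000
axis y: 1/2·-15.000 + -1/2 = -8.000
axis θ: 4·13.000 + -1/2 = 51.500


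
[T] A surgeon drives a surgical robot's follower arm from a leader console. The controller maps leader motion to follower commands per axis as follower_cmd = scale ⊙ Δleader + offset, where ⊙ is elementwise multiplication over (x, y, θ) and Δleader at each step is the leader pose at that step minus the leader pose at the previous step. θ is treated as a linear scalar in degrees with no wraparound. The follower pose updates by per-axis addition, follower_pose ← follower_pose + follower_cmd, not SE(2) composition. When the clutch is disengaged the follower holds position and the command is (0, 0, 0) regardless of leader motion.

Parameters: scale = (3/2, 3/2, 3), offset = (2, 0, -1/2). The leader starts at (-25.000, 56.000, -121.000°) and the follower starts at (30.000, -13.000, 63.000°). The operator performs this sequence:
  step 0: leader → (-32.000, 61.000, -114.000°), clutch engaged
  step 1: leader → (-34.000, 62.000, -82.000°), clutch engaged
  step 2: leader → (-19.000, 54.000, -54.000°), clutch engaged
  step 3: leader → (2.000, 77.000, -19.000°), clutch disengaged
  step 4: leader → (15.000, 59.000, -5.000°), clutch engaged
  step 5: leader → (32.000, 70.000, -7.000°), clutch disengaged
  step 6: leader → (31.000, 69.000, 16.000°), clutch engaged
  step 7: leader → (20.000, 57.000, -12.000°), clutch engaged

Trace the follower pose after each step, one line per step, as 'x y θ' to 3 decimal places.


step 0: Δleader=(-7.000, 5.000, 7.000°), engaged; cmd=(-8.500, 7.500, 20.500°) → follower=(21.500, -5.500, 83.500°)
step 1: Δleader=(-2.000, 1.000, 32.000°), engaged; cmd=(-1.000, 1.500, 95.500°) → follower=(20.500, -4.000, 179.000°)
step 2: Δleader=(15.000, -8.000, 28.000°), engaged; cmd=(24.500, -12.000, 83.500°) → follower=(45.000, -16.000, 262.500°)
step 3: Δleader=(21.000, 23.000, 35.000°), disengaged; cmd=(0,0,0) → follower holds at (45.000, -16.000, 262.500°)
step 4: Δleader=(13.000, -18.000, 14.000°), engaged; cmd=(21.500, -27.000, 41.500°) → follower=(66.500, -43.000, 304.000°)
step 5: Δleader=(17.000, 11.000, -2.000°), disengaged; cmd=(0,0,0) → follower holds at (66.500, -43.000, 304.000°)
step 6: Δleader=(-1.000, -1.000, 23.000°), engaged; cmd=(0.500, -1.500, 68.500°) → follower=(67.000, -44.500, 372.500°)
step 7: Δleader=(-11.000, -12.000, -28.000°), engaged; cmd=(-14.500, -18.000, -84.500°) → follower=(52.500, -62.500, 288.000°)

21.500 -5.500 83.500
20.500 -4.000 179.000
45.000 -16.000 262.500
45.000 -16.000 262.500
66.500 -43.000 304.000
66.500 -43.000 304.000
67.000 -44.500 372.500
52.500 -62.500 288.000


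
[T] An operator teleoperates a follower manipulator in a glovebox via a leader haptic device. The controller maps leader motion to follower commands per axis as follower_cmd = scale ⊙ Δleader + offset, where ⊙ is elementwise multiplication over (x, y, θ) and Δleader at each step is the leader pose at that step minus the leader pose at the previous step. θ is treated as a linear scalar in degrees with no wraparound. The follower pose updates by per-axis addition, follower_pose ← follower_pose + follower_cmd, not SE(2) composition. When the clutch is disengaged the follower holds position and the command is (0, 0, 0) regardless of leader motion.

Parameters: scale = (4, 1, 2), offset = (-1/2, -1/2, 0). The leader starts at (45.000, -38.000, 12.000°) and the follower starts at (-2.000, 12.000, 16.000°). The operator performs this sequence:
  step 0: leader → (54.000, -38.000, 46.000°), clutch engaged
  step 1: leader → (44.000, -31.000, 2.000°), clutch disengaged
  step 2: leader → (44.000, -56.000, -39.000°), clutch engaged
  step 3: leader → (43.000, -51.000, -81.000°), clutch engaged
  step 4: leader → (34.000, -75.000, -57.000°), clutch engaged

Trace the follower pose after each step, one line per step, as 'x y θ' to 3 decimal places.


step 0: Δleader=(9.000, 0.000, 34.000°), engaged; cmd=(35.500, -0.500, 68.000°) → follower=(33.500, 11.500, 84.000°)
step 1: Δleader=(-10.000, 7.000, -44.000°), disengaged; cmd=(0,0,0) → follower holds at (33.500, 11.500, 84.000°)
step 2: Δleader=(0.000, -25.000, -41.000°), engaged; cmd=(-0.500, -25.500, -82.000°) → follower=(33.000, -14.000, 2.000°)
step 3: Δleader=(-1.000, 5.000, -42.000°), engaged; cmd=(-4.500, 4.500, -84.000°) → follower=(28.500, -9.500, -82.000°)
step 4: Δleader=(-9.000, -24.000, 24.000°), engaged; cmd=(-36.500, -24.500, 48.000°) → follower=(-8.000, -34.000, -34.000°)

33.500 11.500 84.000
33.500 11.500 84.000
33.000 -14.000 2.000
28.500 -9.500 -82.000
-8.000 -34.000 -34.000


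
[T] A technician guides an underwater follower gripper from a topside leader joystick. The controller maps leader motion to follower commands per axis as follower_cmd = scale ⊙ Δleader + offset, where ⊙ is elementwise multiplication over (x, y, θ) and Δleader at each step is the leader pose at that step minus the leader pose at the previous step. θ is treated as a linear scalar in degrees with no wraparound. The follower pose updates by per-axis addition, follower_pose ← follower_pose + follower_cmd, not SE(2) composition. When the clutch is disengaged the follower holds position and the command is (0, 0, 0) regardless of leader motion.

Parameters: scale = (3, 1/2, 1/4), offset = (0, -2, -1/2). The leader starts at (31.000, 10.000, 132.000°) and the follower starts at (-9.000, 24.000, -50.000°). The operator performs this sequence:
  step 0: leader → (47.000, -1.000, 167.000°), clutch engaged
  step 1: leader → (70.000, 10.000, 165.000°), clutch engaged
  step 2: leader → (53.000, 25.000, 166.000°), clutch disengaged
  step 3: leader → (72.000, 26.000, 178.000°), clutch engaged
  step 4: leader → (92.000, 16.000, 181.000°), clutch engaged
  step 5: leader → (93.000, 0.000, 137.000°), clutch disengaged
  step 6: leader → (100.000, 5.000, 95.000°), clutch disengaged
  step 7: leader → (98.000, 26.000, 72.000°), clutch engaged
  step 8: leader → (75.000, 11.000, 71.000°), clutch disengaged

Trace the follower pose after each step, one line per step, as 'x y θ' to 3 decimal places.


step 0: Δleader=(16.000, -11.000, 35.000°), engaged; cmd=(48.000, -7.500, 8.250°) → follower=(39.000, 16.500, -41.750°)
step 1: Δleader=(23.000, 11.000, -2.000°), engaged; cmd=(69.000, 3.500, -1.000°) → follower=(108.000, 20.000, -42.750°)
step 2: Δleader=(-17.000, 15.000, 1.000°), disengaged; cmd=(0,0,0) → follower holds at (108.000, 20.000, -42.750°)
step 3: Δleader=(19.000, 1.000, 12.000°), engaged; cmd=(57.000, -1.500, 2.500°) → follower=(165.000, 18.500, -40.250°)
step 4: Δleader=(20.000, -10.000, 3.000°), engaged; cmd=(60.000, -7.000, 0.250°) → follower=(225.000, 11.500, -40.000°)
step 5: Δleader=(1.000, -16.000, -44.000°), disengaged; cmd=(0,0,0) → follower holds at (225.000, 11.500, -40.000°)
step 6: Δleader=(7.000, 5.000, -42.000°), disengaged; cmd=(0,0,0) → follower holds at (225.000, 11.500, -40.000°)
step 7: Δleader=(-2.000, 21.000, -23.000°), engaged; cmd=(-6.000, 8.500, -6.250°) → follower=(219.000, 20.000, -46.250°)
step 8: Δleader=(-23.000, -15.000, -1.000°), disengaged; cmd=(0,0,0) → follower holds at (219.000, 20.000, -46.250°)

39.000 16.500 -41.750
108.000 20.000 -42.750
108.000 20.000 -42.750
165.000 18.500 -40.250
225.000 11.500 -40.000
225.000 11.500 -40.000
225.000 11.500 -40.000
219.000 20.000 -46.250
219.000 20.000 -46.250


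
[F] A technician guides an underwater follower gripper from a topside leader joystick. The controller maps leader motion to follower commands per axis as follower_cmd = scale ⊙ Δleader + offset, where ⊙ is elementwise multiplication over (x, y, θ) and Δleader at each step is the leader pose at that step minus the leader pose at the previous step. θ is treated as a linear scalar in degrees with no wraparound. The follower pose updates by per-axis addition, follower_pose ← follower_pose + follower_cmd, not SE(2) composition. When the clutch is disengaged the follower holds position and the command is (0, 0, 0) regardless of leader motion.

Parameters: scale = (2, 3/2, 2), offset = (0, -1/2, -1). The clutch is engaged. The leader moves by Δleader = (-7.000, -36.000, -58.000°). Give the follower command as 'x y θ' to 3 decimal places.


axis x: 2·-7.000 + 0 = -14.000
axis y: 3/2·-36.000 + -1/2 = -54.500
axis θ: 2·-58.000 + -1 = -117.000

-14.000 -54.500 -117.000


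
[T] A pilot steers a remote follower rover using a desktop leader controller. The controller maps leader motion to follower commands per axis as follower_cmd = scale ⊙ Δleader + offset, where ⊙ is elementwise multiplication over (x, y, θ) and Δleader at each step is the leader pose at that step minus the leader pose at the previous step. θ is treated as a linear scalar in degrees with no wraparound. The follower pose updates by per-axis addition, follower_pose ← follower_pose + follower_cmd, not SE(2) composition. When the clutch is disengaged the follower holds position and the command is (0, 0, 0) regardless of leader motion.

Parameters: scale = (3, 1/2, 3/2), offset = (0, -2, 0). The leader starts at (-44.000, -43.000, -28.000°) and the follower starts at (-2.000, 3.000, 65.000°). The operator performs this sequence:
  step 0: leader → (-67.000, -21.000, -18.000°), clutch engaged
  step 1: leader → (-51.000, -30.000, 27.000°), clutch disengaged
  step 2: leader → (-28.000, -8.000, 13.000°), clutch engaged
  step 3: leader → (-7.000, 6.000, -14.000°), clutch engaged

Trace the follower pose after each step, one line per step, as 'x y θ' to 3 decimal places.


-71.000 12.000 80.000
-71.000 12.000 80.000
-2.000 21.000 59.000
61.000 26.000 18.500

step 0: Δleader=(-23.000, 22.000, 10.000°), engaged; cmd=(-69.000, 9.000, 15.000°) → follower=(-71.000, 12.000, 80.000°)
step 1: Δleader=(16.000, -9.000, 45.000°), disengaged; cmd=(0,0,0) → follower holds at (-71.000, 12.000, 80.000°)
step 2: Δleader=(23.000, 22.000, -14.000°), engaged; cmd=(69.000, 9.000, -21.000°) → follower=(-2.000, 21.000, 59.000°)
step 3: Δleader=(21.000, 14.000, -27.000°), engaged; cmd=(63.000, 5.000, -40.500°) → follower=(61.000, 26.000, 18.500°)


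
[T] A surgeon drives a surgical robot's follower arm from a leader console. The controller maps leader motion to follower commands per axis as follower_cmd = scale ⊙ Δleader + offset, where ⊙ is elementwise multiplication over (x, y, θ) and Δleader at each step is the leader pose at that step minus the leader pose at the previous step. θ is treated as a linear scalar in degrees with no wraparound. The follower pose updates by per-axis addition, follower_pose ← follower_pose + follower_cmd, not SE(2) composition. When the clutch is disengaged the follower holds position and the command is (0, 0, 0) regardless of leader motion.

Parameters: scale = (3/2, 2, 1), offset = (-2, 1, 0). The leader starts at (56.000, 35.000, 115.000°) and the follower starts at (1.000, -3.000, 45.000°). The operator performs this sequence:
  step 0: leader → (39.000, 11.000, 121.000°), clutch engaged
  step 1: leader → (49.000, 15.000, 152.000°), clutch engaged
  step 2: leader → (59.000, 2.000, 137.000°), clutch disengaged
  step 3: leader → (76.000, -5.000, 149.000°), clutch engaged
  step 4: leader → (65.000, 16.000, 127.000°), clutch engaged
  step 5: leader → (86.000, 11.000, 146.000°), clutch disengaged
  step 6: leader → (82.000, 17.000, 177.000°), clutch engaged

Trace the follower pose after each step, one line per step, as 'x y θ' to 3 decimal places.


step 0: Δleader=(-17.000, -24.000, 6.000°), engaged; cmd=(-27.500, -47.000, 6.000°) → follower=(-26.500, -50.000, 51.000°)
step 1: Δleader=(10.000, 4.000, 31.000°), engaged; cmd=(13.000, 9.000, 31.000°) → follower=(-13.500, -41.000, 82.000°)
step 2: Δleader=(10.000, -13.000, -15.000°), disengaged; cmd=(0,0,0) → follower holds at (-13.500, -41.000, 82.000°)
step 3: Δleader=(17.000, -7.000, 12.000°), engaged; cmd=(23.500, -13.000, 12.000°) → follower=(10.000, -54.000, 94.000°)
step 4: Δleader=(-11.000, 21.000, -22.000°), engaged; cmd=(-18.500, 43.000, -22.000°) → follower=(-8.500, -11.000, 72.000°)
step 5: Δleader=(21.000, -5.000, 19.000°), disengaged; cmd=(0,0,0) → follower holds at (-8.500, -11.000, 72.000°)
step 6: Δleader=(-4.000, 6.000, 31.000°), engaged; cmd=(-8.000, 13.000, 31.000°) → follower=(-16.500, 2.000, 103.000°)

-26.500 -50.000 51.000
-13.500 -41.000 82.000
-13.500 -41.000 82.000
10.000 -54.000 94.000
-8.500 -11.000 72.000
-8.500 -11.000 72.000
-16.500 2.000 103.000


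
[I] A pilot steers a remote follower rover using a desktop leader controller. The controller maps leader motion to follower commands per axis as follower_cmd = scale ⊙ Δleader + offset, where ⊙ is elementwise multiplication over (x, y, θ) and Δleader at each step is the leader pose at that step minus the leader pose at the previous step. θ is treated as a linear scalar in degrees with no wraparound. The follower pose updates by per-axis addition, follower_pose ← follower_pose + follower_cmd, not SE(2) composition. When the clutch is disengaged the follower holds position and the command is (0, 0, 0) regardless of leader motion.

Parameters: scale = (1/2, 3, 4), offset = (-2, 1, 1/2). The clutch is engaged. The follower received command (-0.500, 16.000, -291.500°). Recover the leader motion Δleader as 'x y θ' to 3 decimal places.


axis x: (-0.500 − -2) / (1/2) = 3.000
axis y: (16.000 − 1) / (3) = 5.000
axis θ: (-291.500 − 1/2) / (4) = -73.000

3.000 5.000 -73.000


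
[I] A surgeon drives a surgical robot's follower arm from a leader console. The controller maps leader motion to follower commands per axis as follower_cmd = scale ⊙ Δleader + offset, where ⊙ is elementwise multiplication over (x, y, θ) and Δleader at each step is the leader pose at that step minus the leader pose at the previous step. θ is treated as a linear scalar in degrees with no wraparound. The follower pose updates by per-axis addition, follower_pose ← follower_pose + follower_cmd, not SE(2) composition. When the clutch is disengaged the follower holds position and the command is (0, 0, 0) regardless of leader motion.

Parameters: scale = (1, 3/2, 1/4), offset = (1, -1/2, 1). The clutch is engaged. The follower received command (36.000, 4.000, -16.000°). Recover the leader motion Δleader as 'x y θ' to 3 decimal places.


35.000 3.000 -68.000

axis x: (36.000 − 1) / (1) = 35.000
axis y: (4.000 − -1/2) / (3/2) = 3.000
axis θ: (-16.000 − 1) / (1/4) = -68.000


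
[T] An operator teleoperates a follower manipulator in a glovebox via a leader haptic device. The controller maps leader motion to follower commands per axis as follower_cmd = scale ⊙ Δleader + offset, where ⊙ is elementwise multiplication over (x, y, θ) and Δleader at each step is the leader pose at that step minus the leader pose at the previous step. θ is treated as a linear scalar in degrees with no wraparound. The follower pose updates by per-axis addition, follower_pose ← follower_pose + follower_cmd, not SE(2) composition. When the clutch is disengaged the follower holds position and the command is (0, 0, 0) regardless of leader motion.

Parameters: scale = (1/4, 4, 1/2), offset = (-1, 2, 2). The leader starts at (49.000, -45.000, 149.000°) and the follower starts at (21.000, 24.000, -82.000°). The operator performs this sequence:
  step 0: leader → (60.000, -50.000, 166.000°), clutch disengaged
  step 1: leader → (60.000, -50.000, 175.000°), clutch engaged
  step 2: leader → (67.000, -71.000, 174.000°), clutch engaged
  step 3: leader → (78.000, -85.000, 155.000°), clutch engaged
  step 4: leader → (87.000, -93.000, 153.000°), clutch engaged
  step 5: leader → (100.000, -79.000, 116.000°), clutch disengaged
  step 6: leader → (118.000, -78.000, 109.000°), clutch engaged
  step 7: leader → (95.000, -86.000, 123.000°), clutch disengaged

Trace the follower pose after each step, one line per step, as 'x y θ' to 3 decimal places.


21.000 24.000 -82.000
20.000 26.000 -75.500
20.750 -56.000 -74.000
22.500 -110.000 -81.500
23.750 -140.000 -80.500
23.750 -140.000 -80.500
27.250 -134.000 -82.000
27.250 -134.000 -82.000

step 0: Δleader=(11.000, -5.000, 17.000°), disengaged; cmd=(0,0,0) → follower holds at (21.000, 24.000, -82.000°)
step 1: Δleader=(0.000, 0.000, 9.000°), engaged; cmd=(-1.000, 2.000, 6.500°) → follower=(20.000, 26.000, -75.500°)
step 2: Δleader=(7.000, -21.000, -1.000°), engaged; cmd=(0.750, -82.000, 1.500°) → follower=(20.750, -56.000, -74.000°)
step 3: Δleader=(11.000, -14.000, -19.000°), engaged; cmd=(1.750, -54.000, -7.500°) → follower=(22.500, -110.000, -81.500°)
step 4: Δleader=(9.000, -8.000, -2.000°), engaged; cmd=(1.250, -30.000, 1.000°) → follower=(23.750, -140.000, -80.500°)
step 5: Δleader=(13.000, 14.000, -37.000°), disengaged; cmd=(0,0,0) → follower holds at (23.750, -140.000, -80.500°)
step 6: Δleader=(18.000, 1.000, -7.000°), engaged; cmd=(3.500, 6.000, -1.500°) → follower=(27.250, -134.000, -82.000°)
step 7: Δleader=(-23.000, -8.000, 14.000°), disengaged; cmd=(0,0,0) → follower holds at (27.250, -134.000, -82.000°)


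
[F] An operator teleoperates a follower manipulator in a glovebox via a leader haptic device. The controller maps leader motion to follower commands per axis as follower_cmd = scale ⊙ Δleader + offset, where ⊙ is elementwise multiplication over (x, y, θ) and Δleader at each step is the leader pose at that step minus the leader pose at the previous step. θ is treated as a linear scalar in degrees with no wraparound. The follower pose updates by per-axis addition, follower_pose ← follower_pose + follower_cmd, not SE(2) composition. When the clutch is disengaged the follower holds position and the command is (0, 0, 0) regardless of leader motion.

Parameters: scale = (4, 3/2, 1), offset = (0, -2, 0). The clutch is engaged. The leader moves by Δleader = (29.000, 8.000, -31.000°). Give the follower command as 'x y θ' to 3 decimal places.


axis x: 4·29.000 + 0 = 116.000
axis y: 3/2·8.000 + -2 = 10.000
axis θ: 1·-31.000 + 0 = -31.000

116.000 10.000 -31.000


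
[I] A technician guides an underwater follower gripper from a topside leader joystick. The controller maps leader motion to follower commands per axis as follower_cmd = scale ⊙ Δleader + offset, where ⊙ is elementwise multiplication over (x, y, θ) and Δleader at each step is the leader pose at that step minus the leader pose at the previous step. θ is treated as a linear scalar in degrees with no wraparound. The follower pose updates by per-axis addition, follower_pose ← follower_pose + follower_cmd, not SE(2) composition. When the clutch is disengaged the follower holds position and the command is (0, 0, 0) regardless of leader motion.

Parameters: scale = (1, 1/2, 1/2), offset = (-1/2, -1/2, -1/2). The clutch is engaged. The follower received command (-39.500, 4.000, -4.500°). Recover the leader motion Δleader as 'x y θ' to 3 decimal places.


axis x: (-39.500 − -1/2) / (1) = -39.000
axis y: (4.000 − -1/2) / (1/2) = 9.000
axis θ: (-4.500 − -1/2) / (1/2) = -8.000

-39.000 9.000 -8.000


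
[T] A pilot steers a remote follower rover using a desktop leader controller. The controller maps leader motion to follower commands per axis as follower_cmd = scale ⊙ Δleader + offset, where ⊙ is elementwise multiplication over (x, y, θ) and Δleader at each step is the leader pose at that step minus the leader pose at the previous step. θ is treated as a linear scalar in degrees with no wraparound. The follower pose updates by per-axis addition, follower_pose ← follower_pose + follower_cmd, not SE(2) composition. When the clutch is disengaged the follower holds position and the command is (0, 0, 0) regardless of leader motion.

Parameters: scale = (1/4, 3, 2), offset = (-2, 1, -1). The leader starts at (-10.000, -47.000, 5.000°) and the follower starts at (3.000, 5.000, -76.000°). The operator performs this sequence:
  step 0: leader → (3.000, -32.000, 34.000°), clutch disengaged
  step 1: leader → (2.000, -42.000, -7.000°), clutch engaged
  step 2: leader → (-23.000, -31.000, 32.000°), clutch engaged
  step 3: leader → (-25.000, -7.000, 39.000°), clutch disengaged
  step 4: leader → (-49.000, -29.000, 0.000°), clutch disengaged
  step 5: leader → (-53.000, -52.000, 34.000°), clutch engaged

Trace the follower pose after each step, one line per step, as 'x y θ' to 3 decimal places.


3.000 5.000 -76.000
0.750 -24.000 -159.000
-7.500 10.000 -82.000
-7.500 10.000 -82.000
-7.500 10.000 -82.000
-10.500 -58.000 -15.000

step 0: Δleader=(13.000, 15.000, 29.000°), disengaged; cmd=(0,0,0) → follower holds at (3.000, 5.000, -76.000°)
step 1: Δleader=(-1.000, -10.000, -41.000°), engaged; cmd=(-2.250, -29.000, -83.000°) → follower=(0.750, -24.000, -159.000°)
step 2: Δleader=(-25.000, 11.000, 39.000°), engaged; cmd=(-8.250, 34.000, 77.000°) → follower=(-7.500, 10.000, -82.000°)
step 3: Δleader=(-2.000, 24.000, 7.000°), disengaged; cmd=(0,0,0) → follower holds at (-7.500, 10.000, -82.000°)
step 4: Δleader=(-24.000, -22.000, -39.000°), disengaged; cmd=(0,0,0) → follower holds at (-7.500, 10.000, -82.000°)
step 5: Δleader=(-4.000, -23.000, 34.000°), engaged; cmd=(-3.000, -68.000, 67.000°) → follower=(-10.500, -58.000, -15.000°)


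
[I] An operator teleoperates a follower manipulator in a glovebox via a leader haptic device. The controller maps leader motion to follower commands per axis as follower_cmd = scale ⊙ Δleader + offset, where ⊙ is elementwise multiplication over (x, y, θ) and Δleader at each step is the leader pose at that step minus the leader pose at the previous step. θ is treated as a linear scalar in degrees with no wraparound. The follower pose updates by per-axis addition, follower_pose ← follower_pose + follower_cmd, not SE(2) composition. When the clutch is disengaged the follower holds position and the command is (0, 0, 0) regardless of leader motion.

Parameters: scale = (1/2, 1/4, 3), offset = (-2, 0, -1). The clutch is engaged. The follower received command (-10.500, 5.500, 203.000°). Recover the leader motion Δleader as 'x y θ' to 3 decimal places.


axis x: (-10.500 − -2) / (1/2) = -17.000
axis y: (5.500 − 0) / (1/4) = 22.000
axis θ: (203.000 − -1) / (3) = 68.000

-17.000 22.000 68.000


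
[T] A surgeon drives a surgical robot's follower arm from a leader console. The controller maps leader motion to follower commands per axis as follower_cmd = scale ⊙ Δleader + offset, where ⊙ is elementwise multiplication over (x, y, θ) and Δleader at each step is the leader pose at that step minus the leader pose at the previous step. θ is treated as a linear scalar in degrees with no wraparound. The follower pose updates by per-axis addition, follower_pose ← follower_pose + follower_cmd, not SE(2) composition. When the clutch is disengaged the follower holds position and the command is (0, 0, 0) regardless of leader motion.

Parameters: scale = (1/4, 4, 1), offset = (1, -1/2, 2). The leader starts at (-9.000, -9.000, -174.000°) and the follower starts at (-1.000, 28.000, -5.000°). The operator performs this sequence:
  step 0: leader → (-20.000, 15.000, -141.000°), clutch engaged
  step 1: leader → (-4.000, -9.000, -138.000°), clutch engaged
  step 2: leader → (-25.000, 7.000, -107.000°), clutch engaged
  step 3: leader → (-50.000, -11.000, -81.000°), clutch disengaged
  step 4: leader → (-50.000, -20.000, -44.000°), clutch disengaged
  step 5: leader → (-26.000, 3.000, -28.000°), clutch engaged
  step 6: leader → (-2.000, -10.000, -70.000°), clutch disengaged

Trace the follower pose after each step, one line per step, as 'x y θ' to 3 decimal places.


step 0: Δleader=(-11.000, 24.000, 33.000°), engaged; cmd=(-1.750, 95.500, 35.000°) → follower=(-2.750, 123.500, 30.000°)
step 1: Δleader=(16.000, -24.000, 3.000°), engaged; cmd=(5.000, -96.500, 5.000°) → follower=(2.250, 27.000, 35.000°)
step 2: Δleader=(-21.000, 16.000, 31.000°), engaged; cmd=(-4.250, 63.500, 33.000°) → follower=(-2.000, 90.500, 68.000°)
step 3: Δleader=(-25.000, -18.000, 26.000°), disengaged; cmd=(0,0,0) → follower holds at (-2.000, 90.500, 68.000°)
step 4: Δleader=(0.000, -9.000, 37.000°), disengaged; cmd=(0,0,0) → follower holds at (-2.000, 90.500, 68.000°)
step 5: Δleader=(24.000, 23.000, 16.000°), engaged; cmd=(7.000, 91.500, 18.000°) → follower=(5.000, 182.000, 86.000°)
step 6: Δleader=(24.000, -13.000, -42.000°), disengaged; cmd=(0,0,0) → follower holds at (5.000, 182.000, 86.000°)

-2.750 123.500 30.000
2.250 27.000 35.000
-2.000 90.500 68.000
-2.000 90.500 68.000
-2.000 90.500 68.000
5.000 182.000 86.000
5.000 182.000 86.000


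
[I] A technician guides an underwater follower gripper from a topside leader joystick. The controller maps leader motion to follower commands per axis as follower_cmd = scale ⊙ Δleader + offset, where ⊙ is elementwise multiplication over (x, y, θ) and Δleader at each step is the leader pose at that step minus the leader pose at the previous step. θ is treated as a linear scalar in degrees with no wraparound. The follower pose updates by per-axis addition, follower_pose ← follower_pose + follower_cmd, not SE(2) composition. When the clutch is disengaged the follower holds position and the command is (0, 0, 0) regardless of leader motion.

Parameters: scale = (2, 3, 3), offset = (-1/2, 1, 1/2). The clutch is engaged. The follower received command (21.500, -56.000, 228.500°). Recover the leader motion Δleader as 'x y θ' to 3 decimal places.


11.000 -19.000 76.000

axis x: (21.500 − -1/2) / (2) = 11.000
axis y: (-56.000 − 1) / (3) = -19.000
axis θ: (228.500 − 1/2) / (3) = 76.000


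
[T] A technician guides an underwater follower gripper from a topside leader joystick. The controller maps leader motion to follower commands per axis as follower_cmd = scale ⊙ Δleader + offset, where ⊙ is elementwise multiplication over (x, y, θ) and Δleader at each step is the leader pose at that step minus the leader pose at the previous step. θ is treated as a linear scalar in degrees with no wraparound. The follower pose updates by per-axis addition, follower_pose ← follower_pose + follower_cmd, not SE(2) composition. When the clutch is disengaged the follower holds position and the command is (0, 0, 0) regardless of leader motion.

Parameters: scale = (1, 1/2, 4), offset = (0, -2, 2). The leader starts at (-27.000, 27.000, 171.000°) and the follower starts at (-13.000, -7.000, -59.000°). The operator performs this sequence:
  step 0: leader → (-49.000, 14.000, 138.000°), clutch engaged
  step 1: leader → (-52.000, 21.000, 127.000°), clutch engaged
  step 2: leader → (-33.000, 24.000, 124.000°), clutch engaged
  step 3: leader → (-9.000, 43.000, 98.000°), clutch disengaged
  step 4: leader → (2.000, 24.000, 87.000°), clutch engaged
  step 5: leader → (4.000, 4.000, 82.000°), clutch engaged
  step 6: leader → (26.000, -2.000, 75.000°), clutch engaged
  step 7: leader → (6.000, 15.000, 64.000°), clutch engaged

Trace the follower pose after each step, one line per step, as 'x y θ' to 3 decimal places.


step 0: Δleader=(-22.000, -13.000, -33.000°), engaged; cmd=(-22.000, -8.500, -130.000°) → follower=(-35.000, -15.500, -189.000°)
step 1: Δleader=(-3.000, 7.000, -11.000°), engaged; cmd=(-3.000, 1.500, -42.000°) → follower=(-38.000, -14.000, -231.000°)
step 2: Δleader=(19.000, 3.000, -3.000°), engaged; cmd=(19.000, -0.500, -10.000°) → follower=(-19.000, -14.500, -241.000°)
step 3: Δleader=(24.000, 19.000, -26.000°), disengaged; cmd=(0,0,0) → follower holds at (-19.000, -14.500, -241.000°)
step 4: Δleader=(11.000, -19.000, -11.000°), engaged; cmd=(11.000, -11.500, -42.000°) → follower=(-8.000, -26.000, -283.000°)
step 5: Δleader=(2.000, -20.000, -5.000°), engaged; cmd=(2.000, -12.000, -18.000°) → follower=(-6.000, -38.000, -301.000°)
step 6: Δleader=(22.000, -6.000, -7.000°), engaged; cmd=(22.000, -5.000, -26.000°) → follower=(16.000, -43.000, -327.000°)
step 7: Δleader=(-20.000, 17.000, -11.000°), engaged; cmd=(-20.000, 6.500, -42.000°) → follower=(-4.000, -36.500, -369.000°)

-35.000 -15.500 -189.000
-38.000 -14.000 -231.000
-19.000 -14.500 -241.000
-19.000 -14.500 -241.000
-8.000 -26.000 -283.000
-6.000 -38.000 -301.000
16.000 -43.000 -327.000
-4.000 -36.500 -369.000
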